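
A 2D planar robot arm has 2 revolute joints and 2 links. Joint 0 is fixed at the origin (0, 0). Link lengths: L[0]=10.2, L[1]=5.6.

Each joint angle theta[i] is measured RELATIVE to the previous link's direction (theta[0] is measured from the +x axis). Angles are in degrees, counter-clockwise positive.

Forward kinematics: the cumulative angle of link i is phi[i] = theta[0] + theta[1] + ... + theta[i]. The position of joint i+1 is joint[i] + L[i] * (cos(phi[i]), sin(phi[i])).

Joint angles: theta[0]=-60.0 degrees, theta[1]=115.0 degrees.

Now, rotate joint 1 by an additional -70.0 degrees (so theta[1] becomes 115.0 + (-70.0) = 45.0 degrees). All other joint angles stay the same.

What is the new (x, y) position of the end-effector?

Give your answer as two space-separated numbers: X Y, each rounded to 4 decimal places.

joint[0] = (0.0000, 0.0000)  (base)
link 0: phi[0] = -60 = -60 deg
  cos(-60 deg) = 0.5000, sin(-60 deg) = -0.8660
  joint[1] = (0.0000, 0.0000) + 10.2 * (0.5000, -0.8660) = (0.0000 + 5.1000, 0.0000 + -8.8335) = (5.1000, -8.8335)
link 1: phi[1] = -60 + 45 = -15 deg
  cos(-15 deg) = 0.9659, sin(-15 deg) = -0.2588
  joint[2] = (5.1000, -8.8335) + 5.6 * (0.9659, -0.2588) = (5.1000 + 5.4092, -8.8335 + -1.4494) = (10.5092, -10.2828)
End effector: (10.5092, -10.2828)

Answer: 10.5092 -10.2828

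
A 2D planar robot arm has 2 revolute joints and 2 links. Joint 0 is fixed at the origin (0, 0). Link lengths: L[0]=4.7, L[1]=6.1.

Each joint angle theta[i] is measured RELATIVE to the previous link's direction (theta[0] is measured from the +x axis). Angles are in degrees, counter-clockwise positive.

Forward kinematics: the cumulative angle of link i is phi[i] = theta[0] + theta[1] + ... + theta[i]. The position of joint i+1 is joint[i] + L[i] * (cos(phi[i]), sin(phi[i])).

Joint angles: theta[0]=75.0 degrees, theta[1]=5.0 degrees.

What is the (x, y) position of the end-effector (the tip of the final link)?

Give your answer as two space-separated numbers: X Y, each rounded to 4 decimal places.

Answer: 2.2757 10.5472

Derivation:
joint[0] = (0.0000, 0.0000)  (base)
link 0: phi[0] = 75 = 75 deg
  cos(75 deg) = 0.2588, sin(75 deg) = 0.9659
  joint[1] = (0.0000, 0.0000) + 4.7 * (0.2588, 0.9659) = (0.0000 + 1.2164, 0.0000 + 4.5399) = (1.2164, 4.5399)
link 1: phi[1] = 75 + 5 = 80 deg
  cos(80 deg) = 0.1736, sin(80 deg) = 0.9848
  joint[2] = (1.2164, 4.5399) + 6.1 * (0.1736, 0.9848) = (1.2164 + 1.0593, 4.5399 + 6.0073) = (2.2757, 10.5472)
End effector: (2.2757, 10.5472)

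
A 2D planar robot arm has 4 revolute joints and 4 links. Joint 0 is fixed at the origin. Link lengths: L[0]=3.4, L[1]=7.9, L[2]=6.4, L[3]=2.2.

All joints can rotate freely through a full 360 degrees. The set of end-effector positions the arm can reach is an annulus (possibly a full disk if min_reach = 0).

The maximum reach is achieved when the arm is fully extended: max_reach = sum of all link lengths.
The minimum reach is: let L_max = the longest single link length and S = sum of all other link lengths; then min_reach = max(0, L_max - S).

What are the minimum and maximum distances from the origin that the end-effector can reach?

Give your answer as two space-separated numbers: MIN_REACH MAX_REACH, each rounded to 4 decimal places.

Answer: 0.0000 19.9000

Derivation:
Link lengths: [3.4, 7.9, 6.4, 2.2]
max_reach = 3.4 + 7.9 + 6.4 + 2.2 = 19.9
L_max = max([3.4, 7.9, 6.4, 2.2]) = 7.9
S (sum of others) = 19.9 - 7.9 = 12
min_reach = max(0, 7.9 - 12) = max(0, -4.1) = 0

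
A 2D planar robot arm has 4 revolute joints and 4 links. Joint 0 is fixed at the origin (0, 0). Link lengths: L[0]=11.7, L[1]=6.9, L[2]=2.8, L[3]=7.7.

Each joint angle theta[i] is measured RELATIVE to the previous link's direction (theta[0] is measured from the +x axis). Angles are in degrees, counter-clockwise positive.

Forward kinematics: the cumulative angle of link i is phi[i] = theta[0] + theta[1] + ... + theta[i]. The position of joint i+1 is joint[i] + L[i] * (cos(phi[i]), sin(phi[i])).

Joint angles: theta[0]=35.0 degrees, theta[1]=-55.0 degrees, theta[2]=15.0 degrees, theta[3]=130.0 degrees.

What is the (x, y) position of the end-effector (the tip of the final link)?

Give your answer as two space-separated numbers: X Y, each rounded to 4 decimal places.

joint[0] = (0.0000, 0.0000)  (base)
link 0: phi[0] = 35 = 35 deg
  cos(35 deg) = 0.8192, sin(35 deg) = 0.5736
  joint[1] = (0.0000, 0.0000) + 11.7 * (0.8192, 0.5736) = (0.0000 + 9.5841, 0.0000 + 6.7108) = (9.5841, 6.7108)
link 1: phi[1] = 35 + -55 = -20 deg
  cos(-20 deg) = 0.9397, sin(-20 deg) = -0.3420
  joint[2] = (9.5841, 6.7108) + 6.9 * (0.9397, -0.3420) = (9.5841 + 6.4839, 6.7108 + -2.3599) = (16.0680, 4.3509)
link 2: phi[2] = 35 + -55 + 15 = -5 deg
  cos(-5 deg) = 0.9962, sin(-5 deg) = -0.0872
  joint[3] = (16.0680, 4.3509) + 2.8 * (0.9962, -0.0872) = (16.0680 + 2.7893, 4.3509 + -0.2440) = (18.8573, 4.1069)
link 3: phi[3] = 35 + -55 + 15 + 130 = 125 deg
  cos(125 deg) = -0.5736, sin(125 deg) = 0.8192
  joint[4] = (18.8573, 4.1069) + 7.7 * (-0.5736, 0.8192) = (18.8573 + -4.4165, 4.1069 + 6.3075) = (14.4408, 10.4143)
End effector: (14.4408, 10.4143)

Answer: 14.4408 10.4143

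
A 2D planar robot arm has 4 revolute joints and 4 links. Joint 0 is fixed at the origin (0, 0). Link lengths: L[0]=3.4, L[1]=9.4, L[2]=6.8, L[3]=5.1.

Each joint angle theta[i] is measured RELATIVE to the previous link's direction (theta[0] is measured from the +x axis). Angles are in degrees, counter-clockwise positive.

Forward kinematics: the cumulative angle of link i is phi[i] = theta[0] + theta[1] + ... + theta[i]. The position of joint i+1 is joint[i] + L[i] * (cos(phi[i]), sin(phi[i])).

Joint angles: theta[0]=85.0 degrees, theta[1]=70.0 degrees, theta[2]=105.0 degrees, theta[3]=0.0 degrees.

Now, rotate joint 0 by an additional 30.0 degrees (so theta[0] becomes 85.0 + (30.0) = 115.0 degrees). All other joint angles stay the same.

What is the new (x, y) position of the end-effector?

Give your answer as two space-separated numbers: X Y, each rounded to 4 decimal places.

joint[0] = (0.0000, 0.0000)  (base)
link 0: phi[0] = 115 = 115 deg
  cos(115 deg) = -0.4226, sin(115 deg) = 0.9063
  joint[1] = (0.0000, 0.0000) + 3.4 * (-0.4226, 0.9063) = (0.0000 + -1.4369, 0.0000 + 3.0814) = (-1.4369, 3.0814)
link 1: phi[1] = 115 + 70 = 185 deg
  cos(185 deg) = -0.9962, sin(185 deg) = -0.0872
  joint[2] = (-1.4369, 3.0814) + 9.4 * (-0.9962, -0.0872) = (-1.4369 + -9.3642, 3.0814 + -0.8193) = (-10.8011, 2.2622)
link 2: phi[2] = 115 + 70 + 105 = 290 deg
  cos(290 deg) = 0.3420, sin(290 deg) = -0.9397
  joint[3] = (-10.8011, 2.2622) + 6.8 * (0.3420, -0.9397) = (-10.8011 + 2.3257, 2.2622 + -6.3899) = (-8.4754, -4.1277)
link 3: phi[3] = 115 + 70 + 105 + 0 = 290 deg
  cos(290 deg) = 0.3420, sin(290 deg) = -0.9397
  joint[4] = (-8.4754, -4.1277) + 5.1 * (0.3420, -0.9397) = (-8.4754 + 1.7443, -4.1277 + -4.7924) = (-6.7311, -8.9202)
End effector: (-6.7311, -8.9202)

Answer: -6.7311 -8.9202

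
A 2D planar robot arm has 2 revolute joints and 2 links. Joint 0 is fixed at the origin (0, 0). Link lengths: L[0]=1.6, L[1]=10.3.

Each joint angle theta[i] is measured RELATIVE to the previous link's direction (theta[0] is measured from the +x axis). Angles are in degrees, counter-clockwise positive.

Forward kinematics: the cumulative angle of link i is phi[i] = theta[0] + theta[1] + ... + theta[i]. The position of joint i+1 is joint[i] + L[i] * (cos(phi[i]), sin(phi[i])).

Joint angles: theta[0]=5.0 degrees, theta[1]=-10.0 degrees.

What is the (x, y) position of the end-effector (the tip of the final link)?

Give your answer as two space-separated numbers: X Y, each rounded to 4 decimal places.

joint[0] = (0.0000, 0.0000)  (base)
link 0: phi[0] = 5 = 5 deg
  cos(5 deg) = 0.9962, sin(5 deg) = 0.0872
  joint[1] = (0.0000, 0.0000) + 1.6 * (0.9962, 0.0872) = (0.0000 + 1.5939, 0.0000 + 0.1394) = (1.5939, 0.1394)
link 1: phi[1] = 5 + -10 = -5 deg
  cos(-5 deg) = 0.9962, sin(-5 deg) = -0.0872
  joint[2] = (1.5939, 0.1394) + 10.3 * (0.9962, -0.0872) = (1.5939 + 10.2608, 0.1394 + -0.8977) = (11.8547, -0.7583)
End effector: (11.8547, -0.7583)

Answer: 11.8547 -0.7583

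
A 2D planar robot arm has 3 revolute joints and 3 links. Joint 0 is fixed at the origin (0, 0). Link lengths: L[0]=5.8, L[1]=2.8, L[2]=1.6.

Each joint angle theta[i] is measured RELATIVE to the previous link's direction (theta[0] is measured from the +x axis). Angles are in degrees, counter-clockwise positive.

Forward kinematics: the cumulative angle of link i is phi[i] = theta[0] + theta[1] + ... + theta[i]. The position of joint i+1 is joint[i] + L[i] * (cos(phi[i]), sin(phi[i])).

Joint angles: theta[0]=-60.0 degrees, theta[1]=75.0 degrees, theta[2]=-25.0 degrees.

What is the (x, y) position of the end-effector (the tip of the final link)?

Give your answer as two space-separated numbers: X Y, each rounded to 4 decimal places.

Answer: 7.1803 -4.5761

Derivation:
joint[0] = (0.0000, 0.0000)  (base)
link 0: phi[0] = -60 = -60 deg
  cos(-60 deg) = 0.5000, sin(-60 deg) = -0.8660
  joint[1] = (0.0000, 0.0000) + 5.8 * (0.5000, -0.8660) = (0.0000 + 2.9000, 0.0000 + -5.0229) = (2.9000, -5.0229)
link 1: phi[1] = -60 + 75 = 15 deg
  cos(15 deg) = 0.9659, sin(15 deg) = 0.2588
  joint[2] = (2.9000, -5.0229) + 2.8 * (0.9659, 0.2588) = (2.9000 + 2.7046, -5.0229 + 0.7247) = (5.6046, -4.2983)
link 2: phi[2] = -60 + 75 + -25 = -10 deg
  cos(-10 deg) = 0.9848, sin(-10 deg) = -0.1736
  joint[3] = (5.6046, -4.2983) + 1.6 * (0.9848, -0.1736) = (5.6046 + 1.5757, -4.2983 + -0.2778) = (7.1803, -4.5761)
End effector: (7.1803, -4.5761)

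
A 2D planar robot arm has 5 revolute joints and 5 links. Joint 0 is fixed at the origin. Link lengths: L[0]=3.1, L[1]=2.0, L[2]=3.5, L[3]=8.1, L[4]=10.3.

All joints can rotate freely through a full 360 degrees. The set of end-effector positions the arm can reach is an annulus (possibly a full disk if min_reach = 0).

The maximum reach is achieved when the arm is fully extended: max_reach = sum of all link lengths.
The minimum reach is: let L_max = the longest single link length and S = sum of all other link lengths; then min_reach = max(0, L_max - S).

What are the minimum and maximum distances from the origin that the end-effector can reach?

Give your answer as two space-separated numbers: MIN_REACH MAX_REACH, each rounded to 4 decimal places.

Link lengths: [3.1, 2.0, 3.5, 8.1, 10.3]
max_reach = 3.1 + 2 + 3.5 + 8.1 + 10.3 = 27
L_max = max([3.1, 2.0, 3.5, 8.1, 10.3]) = 10.3
S (sum of others) = 27 - 10.3 = 16.7
min_reach = max(0, 10.3 - 16.7) = max(0, -6.4) = 0

Answer: 0.0000 27.0000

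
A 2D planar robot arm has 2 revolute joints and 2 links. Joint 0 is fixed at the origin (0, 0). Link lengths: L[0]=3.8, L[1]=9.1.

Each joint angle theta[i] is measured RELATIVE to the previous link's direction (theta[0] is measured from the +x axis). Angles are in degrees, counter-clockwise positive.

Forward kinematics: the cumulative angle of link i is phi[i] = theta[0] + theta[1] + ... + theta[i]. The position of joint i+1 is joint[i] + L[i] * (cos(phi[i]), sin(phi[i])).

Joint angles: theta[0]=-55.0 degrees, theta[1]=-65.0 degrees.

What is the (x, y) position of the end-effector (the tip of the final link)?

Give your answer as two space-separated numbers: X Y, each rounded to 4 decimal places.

joint[0] = (0.0000, 0.0000)  (base)
link 0: phi[0] = -55 = -55 deg
  cos(-55 deg) = 0.5736, sin(-55 deg) = -0.8192
  joint[1] = (0.0000, 0.0000) + 3.8 * (0.5736, -0.8192) = (0.0000 + 2.1796, 0.0000 + -3.1128) = (2.1796, -3.1128)
link 1: phi[1] = -55 + -65 = -120 deg
  cos(-120 deg) = -0.5000, sin(-120 deg) = -0.8660
  joint[2] = (2.1796, -3.1128) + 9.1 * (-0.5000, -0.8660) = (2.1796 + -4.5500, -3.1128 + -7.8808) = (-2.3704, -10.9936)
End effector: (-2.3704, -10.9936)

Answer: -2.3704 -10.9936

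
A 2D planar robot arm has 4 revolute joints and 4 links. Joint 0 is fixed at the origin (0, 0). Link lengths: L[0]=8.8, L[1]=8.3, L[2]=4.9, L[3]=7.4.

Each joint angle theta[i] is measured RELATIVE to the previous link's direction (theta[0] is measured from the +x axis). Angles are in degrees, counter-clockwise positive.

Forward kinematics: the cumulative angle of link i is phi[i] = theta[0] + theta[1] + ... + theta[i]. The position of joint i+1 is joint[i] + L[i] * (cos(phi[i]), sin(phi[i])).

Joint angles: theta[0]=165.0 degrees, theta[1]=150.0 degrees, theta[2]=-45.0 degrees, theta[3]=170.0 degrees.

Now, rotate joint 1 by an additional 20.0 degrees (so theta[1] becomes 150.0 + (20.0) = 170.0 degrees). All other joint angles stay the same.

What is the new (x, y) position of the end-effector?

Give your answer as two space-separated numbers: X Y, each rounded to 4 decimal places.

Answer: -0.5869 1.4530

Derivation:
joint[0] = (0.0000, 0.0000)  (base)
link 0: phi[0] = 165 = 165 deg
  cos(165 deg) = -0.9659, sin(165 deg) = 0.2588
  joint[1] = (0.0000, 0.0000) + 8.8 * (-0.9659, 0.2588) = (0.0000 + -8.5001, 0.0000 + 2.2776) = (-8.5001, 2.2776)
link 1: phi[1] = 165 + 170 = 335 deg
  cos(335 deg) = 0.9063, sin(335 deg) = -0.4226
  joint[2] = (-8.5001, 2.2776) + 8.3 * (0.9063, -0.4226) = (-8.5001 + 7.5224, 2.2776 + -3.5077) = (-0.9778, -1.2301)
link 2: phi[2] = 165 + 170 + -45 = 290 deg
  cos(290 deg) = 0.3420, sin(290 deg) = -0.9397
  joint[3] = (-0.9778, -1.2301) + 4.9 * (0.3420, -0.9397) = (-0.9778 + 1.6759, -1.2301 + -4.6045) = (0.6981, -5.8346)
link 3: phi[3] = 165 + 170 + -45 + 170 = 460 deg
  cos(460 deg) = -0.1736, sin(460 deg) = 0.9848
  joint[4] = (0.6981, -5.8346) + 7.4 * (-0.1736, 0.9848) = (0.6981 + -1.2850, -5.8346 + 7.2876) = (-0.5869, 1.4530)
End effector: (-0.5869, 1.4530)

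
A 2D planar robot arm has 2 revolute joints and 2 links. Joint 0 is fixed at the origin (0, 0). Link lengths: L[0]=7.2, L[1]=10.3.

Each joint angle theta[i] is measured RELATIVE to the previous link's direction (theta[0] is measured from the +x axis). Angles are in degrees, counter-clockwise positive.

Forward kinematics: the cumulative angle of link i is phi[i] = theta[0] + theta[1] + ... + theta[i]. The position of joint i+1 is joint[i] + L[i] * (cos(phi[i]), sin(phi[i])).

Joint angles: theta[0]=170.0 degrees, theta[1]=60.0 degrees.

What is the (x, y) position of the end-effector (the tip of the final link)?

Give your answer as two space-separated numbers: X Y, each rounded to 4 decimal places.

Answer: -13.7113 -6.6400

Derivation:
joint[0] = (0.0000, 0.0000)  (base)
link 0: phi[0] = 170 = 170 deg
  cos(170 deg) = -0.9848, sin(170 deg) = 0.1736
  joint[1] = (0.0000, 0.0000) + 7.2 * (-0.9848, 0.1736) = (0.0000 + -7.0906, 0.0000 + 1.2503) = (-7.0906, 1.2503)
link 1: phi[1] = 170 + 60 = 230 deg
  cos(230 deg) = -0.6428, sin(230 deg) = -0.7660
  joint[2] = (-7.0906, 1.2503) + 10.3 * (-0.6428, -0.7660) = (-7.0906 + -6.6207, 1.2503 + -7.8903) = (-13.7113, -6.6400)
End effector: (-13.7113, -6.6400)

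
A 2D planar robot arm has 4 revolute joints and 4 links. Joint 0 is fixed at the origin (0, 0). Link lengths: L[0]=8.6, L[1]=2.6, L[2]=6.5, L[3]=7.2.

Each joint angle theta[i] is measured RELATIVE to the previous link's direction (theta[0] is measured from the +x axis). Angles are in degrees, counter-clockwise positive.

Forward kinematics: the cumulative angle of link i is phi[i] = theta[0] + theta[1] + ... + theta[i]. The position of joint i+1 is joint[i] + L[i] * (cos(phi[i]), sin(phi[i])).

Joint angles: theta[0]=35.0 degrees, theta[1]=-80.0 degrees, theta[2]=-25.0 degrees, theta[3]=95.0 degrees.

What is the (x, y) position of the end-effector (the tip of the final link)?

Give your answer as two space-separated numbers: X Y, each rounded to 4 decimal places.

joint[0] = (0.0000, 0.0000)  (base)
link 0: phi[0] = 35 = 35 deg
  cos(35 deg) = 0.8192, sin(35 deg) = 0.5736
  joint[1] = (0.0000, 0.0000) + 8.6 * (0.8192, 0.5736) = (0.0000 + 7.0447, 0.0000 + 4.9328) = (7.0447, 4.9328)
link 1: phi[1] = 35 + -80 = -45 deg
  cos(-45 deg) = 0.7071, sin(-45 deg) = -0.7071
  joint[2] = (7.0447, 4.9328) + 2.6 * (0.7071, -0.7071) = (7.0447 + 1.8385, 4.9328 + -1.8385) = (8.8832, 3.0943)
link 2: phi[2] = 35 + -80 + -25 = -70 deg
  cos(-70 deg) = 0.3420, sin(-70 deg) = -0.9397
  joint[3] = (8.8832, 3.0943) + 6.5 * (0.3420, -0.9397) = (8.8832 + 2.2231, 3.0943 + -6.1080) = (11.1063, -3.0137)
link 3: phi[3] = 35 + -80 + -25 + 95 = 25 deg
  cos(25 deg) = 0.9063, sin(25 deg) = 0.4226
  joint[4] = (11.1063, -3.0137) + 7.2 * (0.9063, 0.4226) = (11.1063 + 6.5254, -3.0137 + 3.0429) = (17.6317, 0.0291)
End effector: (17.6317, 0.0291)

Answer: 17.6317 0.0291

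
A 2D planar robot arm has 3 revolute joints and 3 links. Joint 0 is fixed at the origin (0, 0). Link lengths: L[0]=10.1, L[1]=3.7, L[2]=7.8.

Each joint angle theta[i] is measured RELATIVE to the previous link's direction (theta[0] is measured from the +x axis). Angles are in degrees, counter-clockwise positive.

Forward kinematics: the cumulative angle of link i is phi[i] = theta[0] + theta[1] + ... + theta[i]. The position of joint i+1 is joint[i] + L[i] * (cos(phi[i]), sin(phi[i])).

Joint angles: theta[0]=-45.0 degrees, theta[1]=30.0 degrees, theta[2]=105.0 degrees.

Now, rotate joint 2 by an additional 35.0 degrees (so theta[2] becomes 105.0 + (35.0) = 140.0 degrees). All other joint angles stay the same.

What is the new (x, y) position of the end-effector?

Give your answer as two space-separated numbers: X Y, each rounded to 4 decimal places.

joint[0] = (0.0000, 0.0000)  (base)
link 0: phi[0] = -45 = -45 deg
  cos(-45 deg) = 0.7071, sin(-45 deg) = -0.7071
  joint[1] = (0.0000, 0.0000) + 10.1 * (0.7071, -0.7071) = (0.0000 + 7.1418, 0.0000 + -7.1418) = (7.1418, -7.1418)
link 1: phi[1] = -45 + 30 = -15 deg
  cos(-15 deg) = 0.9659, sin(-15 deg) = -0.2588
  joint[2] = (7.1418, -7.1418) + 3.7 * (0.9659, -0.2588) = (7.1418 + 3.5739, -7.1418 + -0.9576) = (10.7157, -8.0994)
link 2: phi[2] = -45 + 30 + 140 = 125 deg
  cos(125 deg) = -0.5736, sin(125 deg) = 0.8192
  joint[3] = (10.7157, -8.0994) + 7.8 * (-0.5736, 0.8192) = (10.7157 + -4.4739, -8.0994 + 6.3894) = (6.2418, -1.7100)
End effector: (6.2418, -1.7100)

Answer: 6.2418 -1.7100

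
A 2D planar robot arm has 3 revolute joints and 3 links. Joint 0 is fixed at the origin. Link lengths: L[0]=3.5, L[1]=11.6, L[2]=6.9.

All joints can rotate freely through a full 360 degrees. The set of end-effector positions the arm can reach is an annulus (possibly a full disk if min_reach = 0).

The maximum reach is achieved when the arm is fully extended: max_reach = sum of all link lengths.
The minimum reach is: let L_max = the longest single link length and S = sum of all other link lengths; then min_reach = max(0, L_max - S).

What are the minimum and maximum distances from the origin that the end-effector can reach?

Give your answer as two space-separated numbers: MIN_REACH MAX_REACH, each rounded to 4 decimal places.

Answer: 1.2000 22.0000

Derivation:
Link lengths: [3.5, 11.6, 6.9]
max_reach = 3.5 + 11.6 + 6.9 = 22
L_max = max([3.5, 11.6, 6.9]) = 11.6
S (sum of others) = 22 - 11.6 = 10.4
min_reach = max(0, 11.6 - 10.4) = max(0, 1.2) = 1.2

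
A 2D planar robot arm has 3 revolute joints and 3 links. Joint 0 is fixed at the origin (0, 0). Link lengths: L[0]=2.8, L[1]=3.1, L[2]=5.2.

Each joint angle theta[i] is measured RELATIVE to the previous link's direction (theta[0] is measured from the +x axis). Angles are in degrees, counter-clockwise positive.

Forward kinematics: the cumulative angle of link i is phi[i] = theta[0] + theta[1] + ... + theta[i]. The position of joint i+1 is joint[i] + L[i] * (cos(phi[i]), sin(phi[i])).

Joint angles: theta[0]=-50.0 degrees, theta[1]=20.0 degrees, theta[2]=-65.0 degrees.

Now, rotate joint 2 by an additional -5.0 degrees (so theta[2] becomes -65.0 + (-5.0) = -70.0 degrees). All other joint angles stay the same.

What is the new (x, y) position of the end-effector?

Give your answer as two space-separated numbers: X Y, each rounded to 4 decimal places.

Answer: 3.5815 -8.8159

Derivation:
joint[0] = (0.0000, 0.0000)  (base)
link 0: phi[0] = -50 = -50 deg
  cos(-50 deg) = 0.6428, sin(-50 deg) = -0.7660
  joint[1] = (0.0000, 0.0000) + 2.8 * (0.6428, -0.7660) = (0.0000 + 1.7998, 0.0000 + -2.1449) = (1.7998, -2.1449)
link 1: phi[1] = -50 + 20 = -30 deg
  cos(-30 deg) = 0.8660, sin(-30 deg) = -0.5000
  joint[2] = (1.7998, -2.1449) + 3.1 * (0.8660, -0.5000) = (1.7998 + 2.6847, -2.1449 + -1.5500) = (4.4845, -3.6949)
link 2: phi[2] = -50 + 20 + -70 = -100 deg
  cos(-100 deg) = -0.1736, sin(-100 deg) = -0.9848
  joint[3] = (4.4845, -3.6949) + 5.2 * (-0.1736, -0.9848) = (4.4845 + -0.9030, -3.6949 + -5.1210) = (3.5815, -8.8159)
End effector: (3.5815, -8.8159)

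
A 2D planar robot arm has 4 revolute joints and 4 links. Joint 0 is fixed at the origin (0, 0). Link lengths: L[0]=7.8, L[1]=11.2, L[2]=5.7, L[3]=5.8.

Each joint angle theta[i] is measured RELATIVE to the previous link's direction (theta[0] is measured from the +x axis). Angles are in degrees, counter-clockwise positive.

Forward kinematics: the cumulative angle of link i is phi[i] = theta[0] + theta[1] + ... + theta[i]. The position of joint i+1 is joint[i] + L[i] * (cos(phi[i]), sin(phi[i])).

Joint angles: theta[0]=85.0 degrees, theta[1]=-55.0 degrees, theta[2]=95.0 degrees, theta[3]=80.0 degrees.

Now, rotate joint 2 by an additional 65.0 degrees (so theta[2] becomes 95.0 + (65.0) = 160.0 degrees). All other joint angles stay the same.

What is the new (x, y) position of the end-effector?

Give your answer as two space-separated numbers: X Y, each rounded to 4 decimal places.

joint[0] = (0.0000, 0.0000)  (base)
link 0: phi[0] = 85 = 85 deg
  cos(85 deg) = 0.0872, sin(85 deg) = 0.9962
  joint[1] = (0.0000, 0.0000) + 7.8 * (0.0872, 0.9962) = (0.0000 + 0.6798, 0.0000 + 7.7703) = (0.6798, 7.7703)
link 1: phi[1] = 85 + -55 = 30 deg
  cos(30 deg) = 0.8660, sin(30 deg) = 0.5000
  joint[2] = (0.6798, 7.7703) + 11.2 * (0.8660, 0.5000) = (0.6798 + 9.6995, 7.7703 + 5.6000) = (10.3793, 13.3703)
link 2: phi[2] = 85 + -55 + 160 = 190 deg
  cos(190 deg) = -0.9848, sin(190 deg) = -0.1736
  joint[3] = (10.3793, 13.3703) + 5.7 * (-0.9848, -0.1736) = (10.3793 + -5.6134, 13.3703 + -0.9898) = (4.7659, 12.3805)
link 3: phi[3] = 85 + -55 + 160 + 80 = 270 deg
  cos(270 deg) = -0.0000, sin(270 deg) = -1.0000
  joint[4] = (4.7659, 12.3805) + 5.8 * (-0.0000, -1.0000) = (4.7659 + -0.0000, 12.3805 + -5.8000) = (4.7659, 6.5805)
End effector: (4.7659, 6.5805)

Answer: 4.7659 6.5805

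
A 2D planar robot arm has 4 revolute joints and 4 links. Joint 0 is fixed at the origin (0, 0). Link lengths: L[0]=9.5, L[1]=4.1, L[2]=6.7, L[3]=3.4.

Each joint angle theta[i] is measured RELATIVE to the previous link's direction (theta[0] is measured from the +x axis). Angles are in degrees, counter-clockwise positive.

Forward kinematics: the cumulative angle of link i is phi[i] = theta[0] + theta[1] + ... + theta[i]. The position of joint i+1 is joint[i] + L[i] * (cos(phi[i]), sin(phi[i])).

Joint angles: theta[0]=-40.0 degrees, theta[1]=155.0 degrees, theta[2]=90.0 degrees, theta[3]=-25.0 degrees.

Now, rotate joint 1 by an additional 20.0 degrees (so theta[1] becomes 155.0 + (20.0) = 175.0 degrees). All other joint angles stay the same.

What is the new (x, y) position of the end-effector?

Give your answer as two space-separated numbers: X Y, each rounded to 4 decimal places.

Answer: -3.5543 -9.1078

Derivation:
joint[0] = (0.0000, 0.0000)  (base)
link 0: phi[0] = -40 = -40 deg
  cos(-40 deg) = 0.7660, sin(-40 deg) = -0.6428
  joint[1] = (0.0000, 0.0000) + 9.5 * (0.7660, -0.6428) = (0.0000 + 7.2774, 0.0000 + -6.1065) = (7.2774, -6.1065)
link 1: phi[1] = -40 + 175 = 135 deg
  cos(135 deg) = -0.7071, sin(135 deg) = 0.7071
  joint[2] = (7.2774, -6.1065) + 4.1 * (-0.7071, 0.7071) = (7.2774 + -2.8991, -6.1065 + 2.8991) = (4.3783, -3.2073)
link 2: phi[2] = -40 + 175 + 90 = 225 deg
  cos(225 deg) = -0.7071, sin(225 deg) = -0.7071
  joint[3] = (4.3783, -3.2073) + 6.7 * (-0.7071, -0.7071) = (4.3783 + -4.7376, -3.2073 + -4.7376) = (-0.3593, -7.9450)
link 3: phi[3] = -40 + 175 + 90 + -25 = 200 deg
  cos(200 deg) = -0.9397, sin(200 deg) = -0.3420
  joint[4] = (-0.3593, -7.9450) + 3.4 * (-0.9397, -0.3420) = (-0.3593 + -3.1950, -7.9450 + -1.1629) = (-3.5543, -9.1078)
End effector: (-3.5543, -9.1078)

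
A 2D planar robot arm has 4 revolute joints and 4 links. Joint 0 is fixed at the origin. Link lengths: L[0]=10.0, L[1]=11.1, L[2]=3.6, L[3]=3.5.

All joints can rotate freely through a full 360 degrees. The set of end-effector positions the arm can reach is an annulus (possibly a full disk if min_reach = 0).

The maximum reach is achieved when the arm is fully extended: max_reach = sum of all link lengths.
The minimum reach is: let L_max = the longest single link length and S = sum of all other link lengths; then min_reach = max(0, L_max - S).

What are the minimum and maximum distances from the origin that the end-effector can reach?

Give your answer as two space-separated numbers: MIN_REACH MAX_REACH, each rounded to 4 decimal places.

Link lengths: [10.0, 11.1, 3.6, 3.5]
max_reach = 10 + 11.1 + 3.6 + 3.5 = 28.2
L_max = max([10.0, 11.1, 3.6, 3.5]) = 11.1
S (sum of others) = 28.2 - 11.1 = 17.1
min_reach = max(0, 11.1 - 17.1) = max(0, -6) = 0

Answer: 0.0000 28.2000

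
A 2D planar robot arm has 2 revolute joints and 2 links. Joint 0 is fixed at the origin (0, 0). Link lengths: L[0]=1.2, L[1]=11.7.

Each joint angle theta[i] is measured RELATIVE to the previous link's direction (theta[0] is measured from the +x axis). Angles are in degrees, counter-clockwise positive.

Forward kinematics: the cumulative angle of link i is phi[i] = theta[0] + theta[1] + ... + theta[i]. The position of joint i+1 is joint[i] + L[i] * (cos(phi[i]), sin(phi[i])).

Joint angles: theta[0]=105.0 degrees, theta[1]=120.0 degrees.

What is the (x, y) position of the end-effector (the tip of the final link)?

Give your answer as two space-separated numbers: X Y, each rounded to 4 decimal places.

joint[0] = (0.0000, 0.0000)  (base)
link 0: phi[0] = 105 = 105 deg
  cos(105 deg) = -0.2588, sin(105 deg) = 0.9659
  joint[1] = (0.0000, 0.0000) + 1.2 * (-0.2588, 0.9659) = (0.0000 + -0.3106, 0.0000 + 1.1591) = (-0.3106, 1.1591)
link 1: phi[1] = 105 + 120 = 225 deg
  cos(225 deg) = -0.7071, sin(225 deg) = -0.7071
  joint[2] = (-0.3106, 1.1591) + 11.7 * (-0.7071, -0.7071) = (-0.3106 + -8.2731, 1.1591 + -8.2731) = (-8.5837, -7.1140)
End effector: (-8.5837, -7.1140)

Answer: -8.5837 -7.1140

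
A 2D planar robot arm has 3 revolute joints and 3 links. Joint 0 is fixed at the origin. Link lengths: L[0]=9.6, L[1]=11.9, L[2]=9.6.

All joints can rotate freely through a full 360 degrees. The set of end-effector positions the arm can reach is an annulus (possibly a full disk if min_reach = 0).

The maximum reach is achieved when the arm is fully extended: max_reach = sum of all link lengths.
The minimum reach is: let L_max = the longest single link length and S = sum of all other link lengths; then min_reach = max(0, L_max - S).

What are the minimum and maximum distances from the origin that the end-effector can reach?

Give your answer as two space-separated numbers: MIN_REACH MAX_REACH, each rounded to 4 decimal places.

Answer: 0.0000 31.1000

Derivation:
Link lengths: [9.6, 11.9, 9.6]
max_reach = 9.6 + 11.9 + 9.6 = 31.1
L_max = max([9.6, 11.9, 9.6]) = 11.9
S (sum of others) = 31.1 - 11.9 = 19.2
min_reach = max(0, 11.9 - 19.2) = max(0, -7.3) = 0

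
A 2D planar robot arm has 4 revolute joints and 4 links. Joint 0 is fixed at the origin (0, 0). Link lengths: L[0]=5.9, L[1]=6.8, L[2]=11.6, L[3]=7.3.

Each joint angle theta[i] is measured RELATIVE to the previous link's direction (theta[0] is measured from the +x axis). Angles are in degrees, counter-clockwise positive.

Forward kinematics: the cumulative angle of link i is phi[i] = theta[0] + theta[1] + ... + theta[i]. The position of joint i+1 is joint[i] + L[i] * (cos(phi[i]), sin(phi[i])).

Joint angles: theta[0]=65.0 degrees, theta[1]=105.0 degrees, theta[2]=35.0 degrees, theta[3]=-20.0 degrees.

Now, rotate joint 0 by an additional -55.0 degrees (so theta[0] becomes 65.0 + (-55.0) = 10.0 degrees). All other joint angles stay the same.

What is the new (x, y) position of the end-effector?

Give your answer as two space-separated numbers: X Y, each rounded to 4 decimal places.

joint[0] = (0.0000, 0.0000)  (base)
link 0: phi[0] = 10 = 10 deg
  cos(10 deg) = 0.9848, sin(10 deg) = 0.1736
  joint[1] = (0.0000, 0.0000) + 5.9 * (0.9848, 0.1736) = (0.0000 + 5.8104, 0.0000 + 1.0245) = (5.8104, 1.0245)
link 1: phi[1] = 10 + 105 = 115 deg
  cos(115 deg) = -0.4226, sin(115 deg) = 0.9063
  joint[2] = (5.8104, 1.0245) + 6.8 * (-0.4226, 0.9063) = (5.8104 + -2.8738, 1.0245 + 6.1629) = (2.9366, 7.1874)
link 2: phi[2] = 10 + 105 + 35 = 150 deg
  cos(150 deg) = -0.8660, sin(150 deg) = 0.5000
  joint[3] = (2.9366, 7.1874) + 11.6 * (-0.8660, 0.5000) = (2.9366 + -10.0459, 7.1874 + 5.8000) = (-7.1093, 12.9874)
link 3: phi[3] = 10 + 105 + 35 + -20 = 130 deg
  cos(130 deg) = -0.6428, sin(130 deg) = 0.7660
  joint[4] = (-7.1093, 12.9874) + 7.3 * (-0.6428, 0.7660) = (-7.1093 + -4.6923, 12.9874 + 5.5921) = (-11.8017, 18.5795)
End effector: (-11.8017, 18.5795)

Answer: -11.8017 18.5795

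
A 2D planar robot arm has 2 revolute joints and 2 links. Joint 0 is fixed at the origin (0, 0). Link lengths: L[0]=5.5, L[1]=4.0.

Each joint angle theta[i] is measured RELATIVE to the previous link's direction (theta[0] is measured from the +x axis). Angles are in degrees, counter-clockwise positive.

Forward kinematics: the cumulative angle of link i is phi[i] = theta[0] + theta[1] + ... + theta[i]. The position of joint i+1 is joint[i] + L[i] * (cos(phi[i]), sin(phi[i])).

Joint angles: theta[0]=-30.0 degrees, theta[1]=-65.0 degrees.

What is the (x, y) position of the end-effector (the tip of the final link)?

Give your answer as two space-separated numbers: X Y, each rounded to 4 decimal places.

Answer: 4.4145 -6.7348

Derivation:
joint[0] = (0.0000, 0.0000)  (base)
link 0: phi[0] = -30 = -30 deg
  cos(-30 deg) = 0.8660, sin(-30 deg) = -0.5000
  joint[1] = (0.0000, 0.0000) + 5.5 * (0.8660, -0.5000) = (0.0000 + 4.7631, 0.0000 + -2.7500) = (4.7631, -2.7500)
link 1: phi[1] = -30 + -65 = -95 deg
  cos(-95 deg) = -0.0872, sin(-95 deg) = -0.9962
  joint[2] = (4.7631, -2.7500) + 4 * (-0.0872, -0.9962) = (4.7631 + -0.3486, -2.7500 + -3.9848) = (4.4145, -6.7348)
End effector: (4.4145, -6.7348)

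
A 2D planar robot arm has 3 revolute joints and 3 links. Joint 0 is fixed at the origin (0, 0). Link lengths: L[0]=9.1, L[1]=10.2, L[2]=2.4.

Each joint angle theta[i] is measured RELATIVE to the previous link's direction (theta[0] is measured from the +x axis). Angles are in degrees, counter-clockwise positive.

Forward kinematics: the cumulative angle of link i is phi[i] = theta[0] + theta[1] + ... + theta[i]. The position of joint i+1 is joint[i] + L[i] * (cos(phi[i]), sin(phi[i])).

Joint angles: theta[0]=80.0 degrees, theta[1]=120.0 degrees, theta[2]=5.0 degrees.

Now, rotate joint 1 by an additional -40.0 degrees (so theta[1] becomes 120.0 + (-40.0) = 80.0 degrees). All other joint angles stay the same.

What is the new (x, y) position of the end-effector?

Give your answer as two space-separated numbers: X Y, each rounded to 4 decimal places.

joint[0] = (0.0000, 0.0000)  (base)
link 0: phi[0] = 80 = 80 deg
  cos(80 deg) = 0.1736, sin(80 deg) = 0.9848
  joint[1] = (0.0000, 0.0000) + 9.1 * (0.1736, 0.9848) = (0.0000 + 1.5802, 0.0000 + 8.9618) = (1.5802, 8.9618)
link 1: phi[1] = 80 + 80 = 160 deg
  cos(160 deg) = -0.9397, sin(160 deg) = 0.3420
  joint[2] = (1.5802, 8.9618) + 10.2 * (-0.9397, 0.3420) = (1.5802 + -9.5849, 8.9618 + 3.4886) = (-8.0047, 12.4504)
link 2: phi[2] = 80 + 80 + 5 = 165 deg
  cos(165 deg) = -0.9659, sin(165 deg) = 0.2588
  joint[3] = (-8.0047, 12.4504) + 2.4 * (-0.9659, 0.2588) = (-8.0047 + -2.3182, 12.4504 + 0.6212) = (-10.3229, 13.0715)
End effector: (-10.3229, 13.0715)

Answer: -10.3229 13.0715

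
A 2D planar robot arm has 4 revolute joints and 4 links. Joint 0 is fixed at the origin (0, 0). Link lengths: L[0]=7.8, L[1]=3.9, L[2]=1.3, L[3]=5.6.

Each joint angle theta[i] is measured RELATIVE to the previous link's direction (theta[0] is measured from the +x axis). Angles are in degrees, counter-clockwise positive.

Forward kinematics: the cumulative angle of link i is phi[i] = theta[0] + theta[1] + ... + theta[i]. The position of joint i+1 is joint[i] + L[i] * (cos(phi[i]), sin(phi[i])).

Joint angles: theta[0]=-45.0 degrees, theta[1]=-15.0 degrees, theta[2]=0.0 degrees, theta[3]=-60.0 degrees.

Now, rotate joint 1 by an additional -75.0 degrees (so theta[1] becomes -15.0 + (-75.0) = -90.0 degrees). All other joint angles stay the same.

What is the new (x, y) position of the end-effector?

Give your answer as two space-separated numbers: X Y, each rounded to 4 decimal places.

joint[0] = (0.0000, 0.0000)  (base)
link 0: phi[0] = -45 = -45 deg
  cos(-45 deg) = 0.7071, sin(-45 deg) = -0.7071
  joint[1] = (0.0000, 0.0000) + 7.8 * (0.7071, -0.7071) = (0.0000 + 5.5154, 0.0000 + -5.5154) = (5.5154, -5.5154)
link 1: phi[1] = -45 + -90 = -135 deg
  cos(-135 deg) = -0.7071, sin(-135 deg) = -0.7071
  joint[2] = (5.5154, -5.5154) + 3.9 * (-0.7071, -0.7071) = (5.5154 + -2.7577, -5.5154 + -2.7577) = (2.7577, -8.2731)
link 2: phi[2] = -45 + -90 + 0 = -135 deg
  cos(-135 deg) = -0.7071, sin(-135 deg) = -0.7071
  joint[3] = (2.7577, -8.2731) + 1.3 * (-0.7071, -0.7071) = (2.7577 + -0.9192, -8.2731 + -0.9192) = (1.8385, -9.1924)
link 3: phi[3] = -45 + -90 + 0 + -60 = -195 deg
  cos(-195 deg) = -0.9659, sin(-195 deg) = 0.2588
  joint[4] = (1.8385, -9.1924) + 5.6 * (-0.9659, 0.2588) = (1.8385 + -5.4092, -9.1924 + 1.4494) = (-3.5707, -7.7430)
End effector: (-3.5707, -7.7430)

Answer: -3.5707 -7.7430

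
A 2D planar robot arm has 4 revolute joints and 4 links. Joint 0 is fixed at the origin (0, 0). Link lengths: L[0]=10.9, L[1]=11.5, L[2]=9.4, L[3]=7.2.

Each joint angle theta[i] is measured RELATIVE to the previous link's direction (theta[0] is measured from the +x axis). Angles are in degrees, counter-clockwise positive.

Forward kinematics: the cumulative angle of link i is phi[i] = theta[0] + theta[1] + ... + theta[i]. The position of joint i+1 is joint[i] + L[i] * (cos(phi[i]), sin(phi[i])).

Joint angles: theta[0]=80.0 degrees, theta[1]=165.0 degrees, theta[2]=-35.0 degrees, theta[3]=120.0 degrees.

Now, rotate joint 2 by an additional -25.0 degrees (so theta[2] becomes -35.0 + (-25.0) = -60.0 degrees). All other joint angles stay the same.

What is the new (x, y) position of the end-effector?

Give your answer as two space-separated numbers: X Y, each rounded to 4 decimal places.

joint[0] = (0.0000, 0.0000)  (base)
link 0: phi[0] = 80 = 80 deg
  cos(80 deg) = 0.1736, sin(80 deg) = 0.9848
  joint[1] = (0.0000, 0.0000) + 10.9 * (0.1736, 0.9848) = (0.0000 + 1.8928, 0.0000 + 10.7344) = (1.8928, 10.7344)
link 1: phi[1] = 80 + 165 = 245 deg
  cos(245 deg) = -0.4226, sin(245 deg) = -0.9063
  joint[2] = (1.8928, 10.7344) + 11.5 * (-0.4226, -0.9063) = (1.8928 + -4.8601, 10.7344 + -10.4225) = (-2.9673, 0.3119)
link 2: phi[2] = 80 + 165 + -60 = 185 deg
  cos(185 deg) = -0.9962, sin(185 deg) = -0.0872
  joint[3] = (-2.9673, 0.3119) + 9.4 * (-0.9962, -0.0872) = (-2.9673 + -9.3642, 0.3119 + -0.8193) = (-12.3316, -0.5074)
link 3: phi[3] = 80 + 165 + -60 + 120 = 305 deg
  cos(305 deg) = 0.5736, sin(305 deg) = -0.8192
  joint[4] = (-12.3316, -0.5074) + 7.2 * (0.5736, -0.8192) = (-12.3316 + 4.1298, -0.5074 + -5.8979) = (-8.2018, -6.4053)
End effector: (-8.2018, -6.4053)

Answer: -8.2018 -6.4053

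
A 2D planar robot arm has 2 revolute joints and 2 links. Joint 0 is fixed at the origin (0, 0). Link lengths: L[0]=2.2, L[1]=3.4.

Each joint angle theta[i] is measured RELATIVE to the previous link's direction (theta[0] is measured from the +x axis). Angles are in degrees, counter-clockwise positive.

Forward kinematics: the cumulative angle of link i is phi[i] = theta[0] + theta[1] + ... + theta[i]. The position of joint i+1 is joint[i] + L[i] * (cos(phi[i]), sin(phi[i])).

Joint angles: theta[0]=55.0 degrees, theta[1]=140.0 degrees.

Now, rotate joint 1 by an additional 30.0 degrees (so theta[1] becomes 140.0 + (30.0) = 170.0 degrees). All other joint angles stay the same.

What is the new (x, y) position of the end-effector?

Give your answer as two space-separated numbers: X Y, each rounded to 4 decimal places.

Answer: -1.1423 -0.6020

Derivation:
joint[0] = (0.0000, 0.0000)  (base)
link 0: phi[0] = 55 = 55 deg
  cos(55 deg) = 0.5736, sin(55 deg) = 0.8192
  joint[1] = (0.0000, 0.0000) + 2.2 * (0.5736, 0.8192) = (0.0000 + 1.2619, 0.0000 + 1.8021) = (1.2619, 1.8021)
link 1: phi[1] = 55 + 170 = 225 deg
  cos(225 deg) = -0.7071, sin(225 deg) = -0.7071
  joint[2] = (1.2619, 1.8021) + 3.4 * (-0.7071, -0.7071) = (1.2619 + -2.4042, 1.8021 + -2.4042) = (-1.1423, -0.6020)
End effector: (-1.1423, -0.6020)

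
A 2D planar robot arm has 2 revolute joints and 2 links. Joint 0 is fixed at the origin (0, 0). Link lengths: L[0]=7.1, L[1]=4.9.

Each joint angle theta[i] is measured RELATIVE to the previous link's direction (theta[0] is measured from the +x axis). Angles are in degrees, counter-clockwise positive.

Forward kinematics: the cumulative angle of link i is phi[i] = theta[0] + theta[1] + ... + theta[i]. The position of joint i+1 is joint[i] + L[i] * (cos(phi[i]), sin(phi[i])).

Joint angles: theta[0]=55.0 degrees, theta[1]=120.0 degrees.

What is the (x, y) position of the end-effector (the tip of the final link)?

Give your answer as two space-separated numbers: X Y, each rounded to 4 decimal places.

Answer: -0.8090 6.2430

Derivation:
joint[0] = (0.0000, 0.0000)  (base)
link 0: phi[0] = 55 = 55 deg
  cos(55 deg) = 0.5736, sin(55 deg) = 0.8192
  joint[1] = (0.0000, 0.0000) + 7.1 * (0.5736, 0.8192) = (0.0000 + 4.0724, 0.0000 + 5.8160) = (4.0724, 5.8160)
link 1: phi[1] = 55 + 120 = 175 deg
  cos(175 deg) = -0.9962, sin(175 deg) = 0.0872
  joint[2] = (4.0724, 5.8160) + 4.9 * (-0.9962, 0.0872) = (4.0724 + -4.8814, 5.8160 + 0.4271) = (-0.8090, 6.2430)
End effector: (-0.8090, 6.2430)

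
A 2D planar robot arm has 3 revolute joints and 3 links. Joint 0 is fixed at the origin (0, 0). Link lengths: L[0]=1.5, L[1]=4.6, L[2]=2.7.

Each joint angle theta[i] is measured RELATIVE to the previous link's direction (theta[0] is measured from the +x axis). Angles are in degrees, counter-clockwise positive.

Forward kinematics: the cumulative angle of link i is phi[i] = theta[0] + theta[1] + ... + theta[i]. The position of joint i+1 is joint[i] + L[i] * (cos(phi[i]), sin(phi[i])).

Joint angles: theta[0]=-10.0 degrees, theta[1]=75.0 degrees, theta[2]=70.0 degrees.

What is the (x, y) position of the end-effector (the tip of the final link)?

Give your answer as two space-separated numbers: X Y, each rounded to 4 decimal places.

Answer: 1.5121 5.8177

Derivation:
joint[0] = (0.0000, 0.0000)  (base)
link 0: phi[0] = -10 = -10 deg
  cos(-10 deg) = 0.9848, sin(-10 deg) = -0.1736
  joint[1] = (0.0000, 0.0000) + 1.5 * (0.9848, -0.1736) = (0.0000 + 1.4772, 0.0000 + -0.2605) = (1.4772, -0.2605)
link 1: phi[1] = -10 + 75 = 65 deg
  cos(65 deg) = 0.4226, sin(65 deg) = 0.9063
  joint[2] = (1.4772, -0.2605) + 4.6 * (0.4226, 0.9063) = (1.4772 + 1.9440, -0.2605 + 4.1690) = (3.4213, 3.9085)
link 2: phi[2] = -10 + 75 + 70 = 135 deg
  cos(135 deg) = -0.7071, sin(135 deg) = 0.7071
  joint[3] = (3.4213, 3.9085) + 2.7 * (-0.7071, 0.7071) = (3.4213 + -1.9092, 3.9085 + 1.9092) = (1.5121, 5.8177)
End effector: (1.5121, 5.8177)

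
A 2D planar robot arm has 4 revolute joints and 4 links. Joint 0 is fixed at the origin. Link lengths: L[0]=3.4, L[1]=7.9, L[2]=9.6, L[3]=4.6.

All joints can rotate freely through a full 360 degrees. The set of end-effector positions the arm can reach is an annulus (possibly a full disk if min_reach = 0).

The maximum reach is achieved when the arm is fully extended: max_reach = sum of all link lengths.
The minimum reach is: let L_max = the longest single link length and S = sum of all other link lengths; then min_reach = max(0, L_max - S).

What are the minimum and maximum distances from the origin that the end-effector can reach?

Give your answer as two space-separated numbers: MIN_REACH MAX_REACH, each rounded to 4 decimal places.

Answer: 0.0000 25.5000

Derivation:
Link lengths: [3.4, 7.9, 9.6, 4.6]
max_reach = 3.4 + 7.9 + 9.6 + 4.6 = 25.5
L_max = max([3.4, 7.9, 9.6, 4.6]) = 9.6
S (sum of others) = 25.5 - 9.6 = 15.9
min_reach = max(0, 9.6 - 15.9) = max(0, -6.3) = 0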